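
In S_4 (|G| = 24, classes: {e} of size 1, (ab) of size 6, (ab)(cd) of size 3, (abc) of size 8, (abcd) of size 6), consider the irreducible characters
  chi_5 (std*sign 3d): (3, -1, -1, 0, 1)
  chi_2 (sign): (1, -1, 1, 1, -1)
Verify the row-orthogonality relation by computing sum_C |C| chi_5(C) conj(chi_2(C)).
Sum = 0; so <chi_5, chi_2> = 0 (distinct irreducibles are orthogonal).

Compute term by term over conjugacy classes (|C| * chi_5(C) * conj(chi_2(C))):
  1*(3)*conj(1) + 6*(-1)*conj(-1) + 3*(-1)*conj(1) + 8*(0)*conj(1) + 6*(1)*conj(-1)
  = (3) + (6) + (-3) + (0) + (-6)
  = 0.
Dividing by |G| = 24 gives 0/24 = 0, matching the row-orthogonality relation <chi_5, chi_2> = [chi_5 = chi_2].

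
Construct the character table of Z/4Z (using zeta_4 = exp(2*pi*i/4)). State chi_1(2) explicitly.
Character table of Z/4Z (irreps indexed chi_0,...,chi_3 with chi_k(m) = zeta_4^(k*m), zeta_4 = exp(2*pi*i/4)):
  irrep \ class  {0} (size 1)  {1} (size 1)  {2} (size 1)  {3} (size 1)
  chi_0          1             1             1             1           
  chi_1          1             I             -1            -I          
  chi_2          1             -1            1             -1          
  chi_3          1             -I            -1            I           

Spot check: chi_1(2) = zeta_4^(1*2) = zeta_4^2 = -1.

Proof sketch: Z/4Z is abelian, so all 4 irreducible complex representations are 1-dimensional. They are given by chi_k(m) = zeta_4^(k*m) for k = 0,...,3. Row orthogonality: sum_m chi_k(m) conj(chi_l(m)) = 4 * [k = l].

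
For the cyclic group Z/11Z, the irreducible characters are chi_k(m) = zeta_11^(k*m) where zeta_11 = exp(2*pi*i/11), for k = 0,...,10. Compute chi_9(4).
chi_9(4) = zeta_11^36 = exp(6*I*pi/11)

Explanation: chi_9(4) = zeta_11^(9*4) = zeta_11^36. Since zeta_11^11 = 1, this equals zeta_11^3 = exp(2*pi*i*3/11) = exp(6*I*pi/11).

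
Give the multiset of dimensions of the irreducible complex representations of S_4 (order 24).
Dimensions: 1, 1, 2, 3, 3

Solution. There are 5 irreducibles (= number of conjugacy classes). Their dimensions d_i satisfy sum d_i^2 = |G| = 24: 1 + 1 + 4 + 9 + 9 = 24.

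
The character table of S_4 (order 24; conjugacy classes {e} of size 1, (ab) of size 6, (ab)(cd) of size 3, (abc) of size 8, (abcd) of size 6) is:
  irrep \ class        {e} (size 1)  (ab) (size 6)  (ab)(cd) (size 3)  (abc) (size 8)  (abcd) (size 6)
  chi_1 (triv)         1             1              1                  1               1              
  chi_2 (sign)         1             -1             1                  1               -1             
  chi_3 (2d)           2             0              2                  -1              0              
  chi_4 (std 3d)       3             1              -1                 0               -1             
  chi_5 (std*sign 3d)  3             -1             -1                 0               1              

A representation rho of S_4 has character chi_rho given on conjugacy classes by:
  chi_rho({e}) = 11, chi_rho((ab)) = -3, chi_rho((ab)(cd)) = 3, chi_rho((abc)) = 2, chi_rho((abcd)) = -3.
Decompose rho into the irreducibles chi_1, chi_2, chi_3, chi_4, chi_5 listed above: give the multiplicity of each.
Multiplicities: chi_1: 0, chi_2: 3, chi_3: 1, chi_4: 1, chi_5: 1.

Use <chi_rho, chi> = (1/|G|) sum_C |C| * chi_rho(C) * conj(chi(C)) with |G| = 24 for each irreducible chi in the table:
  <chi_rho, chi_1> = (1/24)[1*(11)*conj(1) + 6*(-3)*conj(1) + 3*(3)*conj(1) + 8*(2)*conj(1) + 6*(-3)*conj(1)]
      = (1/24)[(11) + (-18) + (9) + (16) + (-18)] = 0/24 = 0
  <chi_rho, chi_2> = (1/24)[1*(11)*conj(1) + 6*(-3)*conj(-1) + 3*(3)*conj(1) + 8*(2)*conj(1) + 6*(-3)*conj(-1)]
      = (1/24)[(11) + (18) + (9) + (16) + (18)] = 72/24 = 3
  <chi_rho, chi_3> = (1/24)[1*(11)*conj(2) + 6*(-3)*conj(0) + 3*(3)*conj(2) + 8*(2)*conj(-1) + 6*(-3)*conj(0)]
      = (1/24)[(22) + (0) + (18) + (-16) + (0)] = 24/24 = 1
  <chi_rho, chi_4> = (1/24)[1*(11)*conj(3) + 6*(-3)*conj(1) + 3*(3)*conj(-1) + 8*(2)*conj(0) + 6*(-3)*conj(-1)]
      = (1/24)[(33) + (-18) + (-9) + (0) + (18)] = 24/24 = 1
  <chi_rho, chi_5> = (1/24)[1*(11)*conj(3) + 6*(-3)*conj(-1) + 3*(3)*conj(-1) + 8*(2)*conj(0) + 6*(-3)*conj(1)]
      = (1/24)[(33) + (18) + (-9) + (0) + (-18)] = 24/24 = 1
Dimension check: dim(rho) = sum (mult * dim) = 0*1 + 3*1 + 1*2 + 1*3 + 1*3 = 11 = chi_rho(e) = 11.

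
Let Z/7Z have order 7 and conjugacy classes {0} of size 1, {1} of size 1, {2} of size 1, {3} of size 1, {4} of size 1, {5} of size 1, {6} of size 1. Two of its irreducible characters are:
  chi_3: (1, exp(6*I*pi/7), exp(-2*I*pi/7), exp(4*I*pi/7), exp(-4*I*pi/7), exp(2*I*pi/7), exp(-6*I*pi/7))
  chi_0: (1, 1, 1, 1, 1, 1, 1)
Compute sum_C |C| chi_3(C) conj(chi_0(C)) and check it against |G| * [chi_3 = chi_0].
Sum = 0; so <chi_3, chi_0> = 0 (distinct irreducibles are orthogonal).

Argument: Compute term by term over conjugacy classes (|C| * chi_3(C) * conj(chi_0(C))):
  1*(1)*conj(1) + 1*(exp(6*I*pi/7))*conj(1) + 1*(exp(-2*I*pi/7))*conj(1) + 1*(exp(4*I*pi/7))*conj(1) + 1*(exp(-4*I*pi/7))*conj(1) + 1*(exp(2*I*pi/7))*conj(1) + 1*(exp(-6*I*pi/7))*conj(1)
  = (1) + (exp(6*I*pi/7)) + (exp(-2*I*pi/7)) + (exp(4*I*pi/7)) + (exp(-4*I*pi/7)) + (exp(2*I*pi/7)) + (exp(-6*I*pi/7))
  = 0.
(Exp terms are combined using exp(i*s)*conj(exp(i*t)) = exp(i*(s-t)), and sums of them are collapsed using the identity that for every m > 1 the m distinct m-th roots of unity sum to 0, e.g. 1 + exp(2*I*pi/3) + exp(-2*I*pi/3) = 0.)
Dividing by |G| = 7 gives 0/7 = 0, matching the row-orthogonality relation <chi_3, chi_0> = [chi_3 = chi_0].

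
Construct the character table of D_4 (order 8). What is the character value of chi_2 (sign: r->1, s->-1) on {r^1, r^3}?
Conjugacy classes: {e} of size 1, {r^2} of size 1, {r^1, r^3} of size 2, {s, sr^2, ...} of size 2, {sr, sr^3, ...} of size 2.
Character table:
  irrep \ class              {e} (size 1)  {r^2} (size 1)  {r^1, r^3} (size 2)  {s, sr^2, ...} (size 2)  {sr, sr^3, ...} (size 2)
  chi_1 (triv)               1             1               1                    1                        1                       
  chi_2 (sign: r->1, s->-1)  1             1               1                    -1                       -1                      
  chi_3 (r->-1, s->1)        1             1               -1                   1                        -1                      
  chi_4 (r->-1, s->-1)       1             1               -1                   -1                       1                       
  chi_5 (2d, j=1)            2             -2              0                    0                        0                       

Spot check: chi_2 (sign: r->1, s->-1) on {r^1, r^3} = 1.

Derivation: D_4 has order 2*4 = 8 with 5 conjugacy classes, hence 5 irreducibles. Sum of squared dims 1 + 1 + 1 + 1 + 4 = 8 = |G|. Linear characters come from the abelianisation; the 2-dimensional irreps have character r^k -> 2*cos(2*pi*j*k/4), reflections -> 0.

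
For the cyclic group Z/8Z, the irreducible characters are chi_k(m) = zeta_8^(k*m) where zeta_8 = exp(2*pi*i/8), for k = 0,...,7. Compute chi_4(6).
chi_4(6) = zeta_8^24 = 1

Justification: chi_4(6) = zeta_8^(4*6) = zeta_8^24. Since zeta_8^8 = 1, this equals zeta_8^0 = exp(2*pi*i*0/8) = 1.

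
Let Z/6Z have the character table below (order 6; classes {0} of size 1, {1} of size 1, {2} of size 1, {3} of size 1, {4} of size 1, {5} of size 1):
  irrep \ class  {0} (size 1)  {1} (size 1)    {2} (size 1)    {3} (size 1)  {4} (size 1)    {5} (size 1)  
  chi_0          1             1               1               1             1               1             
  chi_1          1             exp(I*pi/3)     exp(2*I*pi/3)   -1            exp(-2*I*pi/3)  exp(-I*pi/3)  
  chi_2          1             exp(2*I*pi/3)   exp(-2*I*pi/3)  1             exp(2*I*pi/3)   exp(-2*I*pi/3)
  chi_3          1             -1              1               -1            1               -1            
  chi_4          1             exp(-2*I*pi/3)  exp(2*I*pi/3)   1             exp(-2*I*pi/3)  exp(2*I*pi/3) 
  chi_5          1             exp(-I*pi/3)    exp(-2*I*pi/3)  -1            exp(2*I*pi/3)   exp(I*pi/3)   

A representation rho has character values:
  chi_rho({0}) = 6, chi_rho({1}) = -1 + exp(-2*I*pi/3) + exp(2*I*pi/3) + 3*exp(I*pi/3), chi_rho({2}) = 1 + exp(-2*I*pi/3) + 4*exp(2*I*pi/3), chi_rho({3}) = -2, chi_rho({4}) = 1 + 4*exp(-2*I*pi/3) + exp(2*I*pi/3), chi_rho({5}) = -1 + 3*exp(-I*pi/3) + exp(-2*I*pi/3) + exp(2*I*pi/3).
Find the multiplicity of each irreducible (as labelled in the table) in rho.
Multiplicities: chi_0: 0, chi_1: 3, chi_2: 1, chi_3: 1, chi_4: 1, chi_5: 0.

Use <chi_rho, chi> = (1/|G|) sum_C |C| * chi_rho(C) * conj(chi(C)) with |G| = 6 for each irreducible chi in the table:
  <chi_rho, chi_0> = (1/6)[1*(6)*conj(1) + 1*(-1 + exp(-2*I*pi/3) + exp(2*I*pi/3) + 3*exp(I*pi/3))*conj(1) + 1*(1 + exp(-2*I*pi/3) + 4*exp(2*I*pi/3))*conj(1) + 1*(-2)*conj(1) + 1*(1 + 4*exp(-2*I*pi/3) + exp(2*I*pi/3))*conj(1) + 1*(-1 + 3*exp(-I*pi/3) + exp(-2*I*pi/3) + exp(2*I*pi/3))*conj(1)]
      = (1/6)[(6) + (-1 + exp(-2*I*pi/3) + exp(2*I*pi/3) + 3*exp(I*pi/3)) + (1 + exp(-2*I*pi/3) + 4*exp(2*I*pi/3)) + (-2) + (1 + 4*exp(-2*I*pi/3) + exp(2*I*pi/3)) + (-1 + 3*exp(-I*pi/3) + exp(-2*I*pi/3) + exp(2*I*pi/3))] = 0/6 = 0
  <chi_rho, chi_1> = (1/6)[1*(6)*conj(1) + 1*(-1 + exp(-2*I*pi/3) + exp(2*I*pi/3) + 3*exp(I*pi/3))*conj(exp(I*pi/3)) + 1*(1 + exp(-2*I*pi/3) + 4*exp(2*I*pi/3))*conj(exp(2*I*pi/3)) + 1*(-2)*conj(-1) + 1*(1 + 4*exp(-2*I*pi/3) + exp(2*I*pi/3))*conj(exp(-2*I*pi/3)) + 1*(-1 + 3*exp(-I*pi/3) + exp(-2*I*pi/3) + exp(2*I*pi/3))*conj(exp(-I*pi/3))]
      = (1/6)[(6) + (2 - exp(-I*pi/3) + exp(I*pi/3)) + (3) + (2) + (3) + (2 - exp(I*pi/3) + exp(-I*pi/3))] = 18/6 = 3
  <chi_rho, chi_2> = (1/6)[1*(6)*conj(1) + 1*(-1 + exp(-2*I*pi/3) + exp(2*I*pi/3) + 3*exp(I*pi/3))*conj(exp(2*I*pi/3)) + 1*(1 + exp(-2*I*pi/3) + 4*exp(2*I*pi/3))*conj(exp(-2*I*pi/3)) + 1*(-2)*conj(1) + 1*(1 + 4*exp(-2*I*pi/3) + exp(2*I*pi/3))*conj(exp(2*I*pi/3)) + 1*(-1 + 3*exp(-I*pi/3) + exp(-2*I*pi/3) + exp(2*I*pi/3))*conj(exp(-2*I*pi/3))]
      = (1/6)[(6) + (1 + 3*exp(-I*pi/3) + exp(2*I*pi/3) - exp(-2*I*pi/3)) + (1 + 4*exp(-2*I*pi/3) + exp(2*I*pi/3)) + (-2) + (1 + exp(-2*I*pi/3) + 4*exp(2*I*pi/3)) + (1 + exp(-2*I*pi/3) - exp(2*I*pi/3) + 3*exp(I*pi/3))] = 6/6 = 1
  <chi_rho, chi_3> = (1/6)[1*(6)*conj(1) + 1*(-1 + exp(-2*I*pi/3) + exp(2*I*pi/3) + 3*exp(I*pi/3))*conj(-1) + 1*(1 + exp(-2*I*pi/3) + 4*exp(2*I*pi/3))*conj(1) + 1*(-2)*conj(-1) + 1*(1 + 4*exp(-2*I*pi/3) + exp(2*I*pi/3))*conj(1) + 1*(-1 + 3*exp(-I*pi/3) + exp(-2*I*pi/3) + exp(2*I*pi/3))*conj(-1)]
      = (1/6)[(6) + (1 - 3*exp(I*pi/3) - exp(2*I*pi/3) - exp(-2*I*pi/3)) + (1 + exp(-2*I*pi/3) + 4*exp(2*I*pi/3)) + (2) + (1 + 4*exp(-2*I*pi/3) + exp(2*I*pi/3)) + (1 - exp(2*I*pi/3) - exp(-2*I*pi/3) - 3*exp(-I*pi/3))] = 6/6 = 1
  <chi_rho, chi_4> = (1/6)[1*(6)*conj(1) + 1*(-1 + exp(-2*I*pi/3) + exp(2*I*pi/3) + 3*exp(I*pi/3))*conj(exp(-2*I*pi/3)) + 1*(1 + exp(-2*I*pi/3) + 4*exp(2*I*pi/3))*conj(exp(2*I*pi/3)) + 1*(-2)*conj(1) + 1*(1 + 4*exp(-2*I*pi/3) + exp(2*I*pi/3))*conj(exp(-2*I*pi/3)) + 1*(-1 + 3*exp(-I*pi/3) + exp(-2*I*pi/3) + exp(2*I*pi/3))*conj(exp(2*I*pi/3))]
      = (1/6)[(6) + (-2 + exp(-2*I*pi/3) - exp(2*I*pi/3)) + (3) + (-2) + (3) + (-2 + exp(2*I*pi/3) - exp(-2*I*pi/3))] = 6/6 = 1
  <chi_rho, chi_5> = (1/6)[1*(6)*conj(1) + 1*(-1 + exp(-2*I*pi/3) + exp(2*I*pi/3) + 3*exp(I*pi/3))*conj(exp(-I*pi/3)) + 1*(1 + exp(-2*I*pi/3) + 4*exp(2*I*pi/3))*conj(exp(-2*I*pi/3)) + 1*(-2)*conj(-1) + 1*(1 + 4*exp(-2*I*pi/3) + exp(2*I*pi/3))*conj(exp(2*I*pi/3)) + 1*(-1 + 3*exp(-I*pi/3) + exp(-2*I*pi/3) + exp(2*I*pi/3))*conj(exp(I*pi/3))]
      = (1/6)[(6) + (-1 - exp(I*pi/3) + exp(-I*pi/3) + 3*exp(2*I*pi/3)) + (1 + 4*exp(-2*I*pi/3) + exp(2*I*pi/3)) + (2) + (1 + exp(-2*I*pi/3) + 4*exp(2*I*pi/3)) + (-1 + 3*exp(-2*I*pi/3) - exp(-I*pi/3) + exp(I*pi/3))] = 0/6 = 0
(Exp terms are combined using exp(i*s)*conj(exp(i*t)) = exp(i*(s-t)), and sums of them are collapsed using the identity that for every m > 1 the m distinct m-th roots of unity sum to 0, e.g. 1 + exp(2*I*pi/3) + exp(-2*I*pi/3) = 0.)
Dimension check: dim(rho) = sum (mult * dim) = 0*1 + 3*1 + 1*1 + 1*1 + 1*1 + 0*1 = 6 = chi_rho(e) = 6.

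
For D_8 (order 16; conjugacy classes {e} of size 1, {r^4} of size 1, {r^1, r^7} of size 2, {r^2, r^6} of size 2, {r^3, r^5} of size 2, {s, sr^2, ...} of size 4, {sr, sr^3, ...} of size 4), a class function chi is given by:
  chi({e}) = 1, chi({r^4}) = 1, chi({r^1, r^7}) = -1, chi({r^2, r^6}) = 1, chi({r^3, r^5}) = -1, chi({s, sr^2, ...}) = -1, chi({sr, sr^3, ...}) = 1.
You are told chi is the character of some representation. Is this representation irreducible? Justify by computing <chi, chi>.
Irreducible: <chi, chi> = 1.

<chi, chi> = (1/|G|) sum_C |C| * |chi(C)|^2 = (1/16)[1*|1|^2 + 1*|1|^2 + 2*|-1|^2 + 2*|1|^2 + 2*|-1|^2 + 4*|-1|^2 + 4*|1|^2]
  = (1/16)[(1) + (1) + (2) + (2) + (2) + (4) + (4)] = 16/16 = 1.
A character is irreducible iff <chi, chi> = 1, so this representation is irreducible.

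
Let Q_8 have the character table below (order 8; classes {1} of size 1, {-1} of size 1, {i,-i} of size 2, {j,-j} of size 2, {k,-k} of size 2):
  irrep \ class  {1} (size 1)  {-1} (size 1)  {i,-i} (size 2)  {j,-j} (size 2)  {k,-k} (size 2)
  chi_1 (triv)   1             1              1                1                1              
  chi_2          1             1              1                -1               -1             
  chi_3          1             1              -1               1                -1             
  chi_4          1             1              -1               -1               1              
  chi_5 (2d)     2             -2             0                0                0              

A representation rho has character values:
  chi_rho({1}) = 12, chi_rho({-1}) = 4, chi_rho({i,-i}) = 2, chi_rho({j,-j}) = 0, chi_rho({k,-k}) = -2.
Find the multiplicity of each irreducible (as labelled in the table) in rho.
Multiplicities: chi_1: 2, chi_2: 3, chi_3: 2, chi_4: 1, chi_5: 2.

Solution. Use <chi_rho, chi> = (1/|G|) sum_C |C| * chi_rho(C) * conj(chi(C)) with |G| = 8 for each irreducible chi in the table:
  <chi_rho, chi_1> = (1/8)[1*(12)*conj(1) + 1*(4)*conj(1) + 2*(2)*conj(1) + 2*(0)*conj(1) + 2*(-2)*conj(1)]
      = (1/8)[(12) + (4) + (4) + (0) + (-4)] = 16/8 = 2
  <chi_rho, chi_2> = (1/8)[1*(12)*conj(1) + 1*(4)*conj(1) + 2*(2)*conj(1) + 2*(0)*conj(-1) + 2*(-2)*conj(-1)]
      = (1/8)[(12) + (4) + (4) + (0) + (4)] = 24/8 = 3
  <chi_rho, chi_3> = (1/8)[1*(12)*conj(1) + 1*(4)*conj(1) + 2*(2)*conj(-1) + 2*(0)*conj(1) + 2*(-2)*conj(-1)]
      = (1/8)[(12) + (4) + (-4) + (0) + (4)] = 16/8 = 2
  <chi_rho, chi_4> = (1/8)[1*(12)*conj(1) + 1*(4)*conj(1) + 2*(2)*conj(-1) + 2*(0)*conj(-1) + 2*(-2)*conj(1)]
      = (1/8)[(12) + (4) + (-4) + (0) + (-4)] = 8/8 = 1
  <chi_rho, chi_5> = (1/8)[1*(12)*conj(2) + 1*(4)*conj(-2) + 2*(2)*conj(0) + 2*(0)*conj(0) + 2*(-2)*conj(0)]
      = (1/8)[(24) + (-8) + (0) + (0) + (0)] = 16/8 = 2
Dimension check: dim(rho) = sum (mult * dim) = 2*1 + 3*1 + 2*1 + 1*1 + 2*2 = 12 = chi_rho(e) = 12.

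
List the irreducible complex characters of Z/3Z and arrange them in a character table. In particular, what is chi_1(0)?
Character table of Z/3Z (irreps indexed chi_0,...,chi_2 with chi_k(m) = zeta_3^(k*m), zeta_3 = exp(2*pi*i/3)):
  irrep \ class  {0} (size 1)  {1} (size 1)    {2} (size 1)  
  chi_0          1             1               1             
  chi_1          1             exp(2*I*pi/3)   exp(-2*I*pi/3)
  chi_2          1             exp(-2*I*pi/3)  exp(2*I*pi/3) 

Spot check: chi_1(0) = zeta_3^(1*0) = zeta_3^0 = 1.

Details: Z/3Z is abelian, so all 3 irreducible complex representations are 1-dimensional. They are given by chi_k(m) = zeta_3^(k*m) for k = 0,...,2. Row orthogonality: sum_m chi_k(m) conj(chi_l(m)) = 3 * [k = l].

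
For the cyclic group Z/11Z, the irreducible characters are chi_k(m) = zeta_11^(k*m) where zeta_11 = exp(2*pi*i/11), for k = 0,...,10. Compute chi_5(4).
chi_5(4) = zeta_11^20 = exp(-4*I*pi/11)

Why: chi_5(4) = zeta_11^(5*4) = zeta_11^20. Since zeta_11^11 = 1, this equals zeta_11^9 = exp(2*pi*i*9/11) = exp(-4*I*pi/11).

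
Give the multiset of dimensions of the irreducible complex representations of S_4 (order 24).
Dimensions: 1, 1, 2, 3, 3

Derivation: There are 5 irreducibles (= number of conjugacy classes). Their dimensions d_i satisfy sum d_i^2 = |G| = 24: 1 + 1 + 4 + 9 + 9 = 24.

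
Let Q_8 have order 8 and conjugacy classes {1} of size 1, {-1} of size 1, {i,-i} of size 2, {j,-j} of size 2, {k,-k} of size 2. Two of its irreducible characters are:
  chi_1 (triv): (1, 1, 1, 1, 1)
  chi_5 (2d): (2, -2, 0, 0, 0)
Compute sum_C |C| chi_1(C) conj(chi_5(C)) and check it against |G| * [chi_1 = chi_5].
Sum = 0; so <chi_1, chi_5> = 0 (distinct irreducibles are orthogonal).

Compute term by term over conjugacy classes (|C| * chi_1(C) * conj(chi_5(C))):
  1*(1)*conj(2) + 1*(1)*conj(-2) + 2*(1)*conj(0) + 2*(1)*conj(0) + 2*(1)*conj(0)
  = (2) + (-2) + (0) + (0) + (0)
  = 0.
Dividing by |G| = 8 gives 0/8 = 0, matching the row-orthogonality relation <chi_1, chi_5> = [chi_1 = chi_5].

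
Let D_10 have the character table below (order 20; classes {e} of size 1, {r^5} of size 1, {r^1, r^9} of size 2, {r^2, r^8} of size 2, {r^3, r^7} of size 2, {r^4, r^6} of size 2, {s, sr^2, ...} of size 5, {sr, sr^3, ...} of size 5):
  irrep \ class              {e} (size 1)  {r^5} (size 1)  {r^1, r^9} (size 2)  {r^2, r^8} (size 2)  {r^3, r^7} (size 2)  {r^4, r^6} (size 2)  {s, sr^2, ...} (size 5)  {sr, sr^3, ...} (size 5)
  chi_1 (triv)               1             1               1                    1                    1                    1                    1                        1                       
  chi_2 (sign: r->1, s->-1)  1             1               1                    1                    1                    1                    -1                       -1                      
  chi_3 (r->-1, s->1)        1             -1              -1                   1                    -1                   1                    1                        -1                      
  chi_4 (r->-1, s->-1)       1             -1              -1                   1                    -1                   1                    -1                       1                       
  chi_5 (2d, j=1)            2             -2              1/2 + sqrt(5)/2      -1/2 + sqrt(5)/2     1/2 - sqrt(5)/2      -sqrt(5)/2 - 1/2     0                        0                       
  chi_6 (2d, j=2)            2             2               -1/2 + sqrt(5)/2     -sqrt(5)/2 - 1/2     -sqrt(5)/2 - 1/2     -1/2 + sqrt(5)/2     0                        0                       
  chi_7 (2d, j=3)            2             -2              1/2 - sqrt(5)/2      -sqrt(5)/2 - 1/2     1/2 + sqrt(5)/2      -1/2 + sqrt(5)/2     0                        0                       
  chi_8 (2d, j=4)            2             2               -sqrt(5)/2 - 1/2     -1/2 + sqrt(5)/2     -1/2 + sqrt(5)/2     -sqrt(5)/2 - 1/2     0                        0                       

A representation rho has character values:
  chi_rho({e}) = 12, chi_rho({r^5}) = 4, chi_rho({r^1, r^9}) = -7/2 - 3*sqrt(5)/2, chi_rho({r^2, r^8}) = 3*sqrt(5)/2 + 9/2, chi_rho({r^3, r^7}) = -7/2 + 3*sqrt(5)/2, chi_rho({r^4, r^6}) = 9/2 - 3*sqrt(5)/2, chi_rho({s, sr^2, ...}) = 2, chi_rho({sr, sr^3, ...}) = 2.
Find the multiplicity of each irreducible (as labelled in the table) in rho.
Multiplicities: chi_1: 2, chi_2: 0, chi_3: 2, chi_4: 2, chi_5: 0, chi_6: 0, chi_7: 0, chi_8: 3.

Reasoning: Use <chi_rho, chi> = (1/|G|) sum_C |C| * chi_rho(C) * conj(chi(C)) with |G| = 20 for each irreducible chi in the table:
  <chi_rho, chi_1> = (1/20)[1*(12)*conj(1) + 1*(4)*conj(1) + 2*(-7/2 - 3*sqrt(5)/2)*conj(1) + 2*(3*sqrt(5)/2 + 9/2)*conj(1) + 2*(-7/2 + 3*sqrt(5)/2)*conj(1) + 2*(9/2 - 3*sqrt(5)/2)*conj(1) + 5*(2)*conj(1) + 5*(2)*conj(1)]
      = (1/20)[(12) + (4) + (-7 - 3*sqrt(5)) + (3*sqrt(5) + 9) + (-7 + 3*sqrt(5)) + (9 - 3*sqrt(5)) + (10) + (10)] = 40/20 = 2
  <chi_rho, chi_2> = (1/20)[1*(12)*conj(1) + 1*(4)*conj(1) + 2*(-7/2 - 3*sqrt(5)/2)*conj(1) + 2*(3*sqrt(5)/2 + 9/2)*conj(1) + 2*(-7/2 + 3*sqrt(5)/2)*conj(1) + 2*(9/2 - 3*sqrt(5)/2)*conj(1) + 5*(2)*conj(-1) + 5*(2)*conj(-1)]
      = (1/20)[(12) + (4) + (-7 - 3*sqrt(5)) + (3*sqrt(5) + 9) + (-7 + 3*sqrt(5)) + (9 - 3*sqrt(5)) + (-10) + (-10)] = 0/20 = 0
  <chi_rho, chi_3> = (1/20)[1*(12)*conj(1) + 1*(4)*conj(-1) + 2*(-7/2 - 3*sqrt(5)/2)*conj(-1) + 2*(3*sqrt(5)/2 + 9/2)*conj(1) + 2*(-7/2 + 3*sqrt(5)/2)*conj(-1) + 2*(9/2 - 3*sqrt(5)/2)*conj(1) + 5*(2)*conj(1) + 5*(2)*conj(-1)]
      = (1/20)[(12) + (-4) + (3*sqrt(5) + 7) + (3*sqrt(5) + 9) + (7 - 3*sqrt(5)) + (9 - 3*sqrt(5)) + (10) + (-10)] = 40/20 = 2
  <chi_rho, chi_4> = (1/20)[1*(12)*conj(1) + 1*(4)*conj(-1) + 2*(-7/2 - 3*sqrt(5)/2)*conj(-1) + 2*(3*sqrt(5)/2 + 9/2)*conj(1) + 2*(-7/2 + 3*sqrt(5)/2)*conj(-1) + 2*(9/2 - 3*sqrt(5)/2)*conj(1) + 5*(2)*conj(-1) + 5*(2)*conj(1)]
      = (1/20)[(12) + (-4) + (3*sqrt(5) + 7) + (3*sqrt(5) + 9) + (7 - 3*sqrt(5)) + (9 - 3*sqrt(5)) + (-10) + (10)] = 40/20 = 2
  <chi_rho, chi_5> = (1/20)[1*(12)*conj(2) + 1*(4)*conj(-2) + 2*(-7/2 - 3*sqrt(5)/2)*conj(1/2 + sqrt(5)/2) + 2*(3*sqrt(5)/2 + 9/2)*conj(-1/2 + sqrt(5)/2) + 2*(-7/2 + 3*sqrt(5)/2)*conj(1/2 - sqrt(5)/2) + 2*(9/2 - 3*sqrt(5)/2)*conj(-sqrt(5)/2 - 1/2) + 5*(2)*conj(0) + 5*(2)*conj(0)]
      = (1/20)[(24) + (-8) + (-5*sqrt(5) - 11) + (3 + 3*sqrt(5)) + (-11 + 5*sqrt(5)) + (3 - 3*sqrt(5)) + (0) + (0)] = 0/20 = 0
  <chi_rho, chi_6> = (1/20)[1*(12)*conj(2) + 1*(4)*conj(2) + 2*(-7/2 - 3*sqrt(5)/2)*conj(-1/2 + sqrt(5)/2) + 2*(3*sqrt(5)/2 + 9/2)*conj(-sqrt(5)/2 - 1/2) + 2*(-7/2 + 3*sqrt(5)/2)*conj(-sqrt(5)/2 - 1/2) + 2*(9/2 - 3*sqrt(5)/2)*conj(-1/2 + sqrt(5)/2) + 5*(2)*conj(0) + 5*(2)*conj(0)]
      = (1/20)[(24) + (8) + (-2*sqrt(5) - 4) + (-6*sqrt(5) - 12) + (-4 + 2*sqrt(5)) + (-12 + 6*sqrt(5)) + (0) + (0)] = 0/20 = 0
  <chi_rho, chi_7> = (1/20)[1*(12)*conj(2) + 1*(4)*conj(-2) + 2*(-7/2 - 3*sqrt(5)/2)*conj(1/2 - sqrt(5)/2) + 2*(3*sqrt(5)/2 + 9/2)*conj(-sqrt(5)/2 - 1/2) + 2*(-7/2 + 3*sqrt(5)/2)*conj(1/2 + sqrt(5)/2) + 2*(9/2 - 3*sqrt(5)/2)*conj(-1/2 + sqrt(5)/2) + 5*(2)*conj(0) + 5*(2)*conj(0)]
      = (1/20)[(24) + (-8) + (4 + 2*sqrt(5)) + (-6*sqrt(5) - 12) + (4 - 2*sqrt(5)) + (-12 + 6*sqrt(5)) + (0) + (0)] = 0/20 = 0
  <chi_rho, chi_8> = (1/20)[1*(12)*conj(2) + 1*(4)*conj(2) + 2*(-7/2 - 3*sqrt(5)/2)*conj(-sqrt(5)/2 - 1/2) + 2*(3*sqrt(5)/2 + 9/2)*conj(-1/2 + sqrt(5)/2) + 2*(-7/2 + 3*sqrt(5)/2)*conj(-1/2 + sqrt(5)/2) + 2*(9/2 - 3*sqrt(5)/2)*conj(-sqrt(5)/2 - 1/2) + 5*(2)*conj(0) + 5*(2)*conj(0)]
      = (1/20)[(24) + (8) + (11 + 5*sqrt(5)) + (3 + 3*sqrt(5)) + (11 - 5*sqrt(5)) + (3 - 3*sqrt(5)) + (0) + (0)] = 60/20 = 3
Dimension check: dim(rho) = sum (mult * dim) = 2*1 + 0*1 + 2*1 + 2*1 + 0*2 + 0*2 + 0*2 + 3*2 = 12 = chi_rho(e) = 12.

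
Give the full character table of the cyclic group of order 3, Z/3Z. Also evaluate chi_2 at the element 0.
Character table of Z/3Z (irreps indexed chi_0,...,chi_2 with chi_k(m) = zeta_3^(k*m), zeta_3 = exp(2*pi*i/3)):
  irrep \ class  {0} (size 1)  {1} (size 1)    {2} (size 1)  
  chi_0          1             1               1             
  chi_1          1             exp(2*I*pi/3)   exp(-2*I*pi/3)
  chi_2          1             exp(-2*I*pi/3)  exp(2*I*pi/3) 

Spot check: chi_2(0) = zeta_3^(2*0) = zeta_3^0 = 1.

Argument: Z/3Z is abelian, so all 3 irreducible complex representations are 1-dimensional. They are given by chi_k(m) = zeta_3^(k*m) for k = 0,...,2. Row orthogonality: sum_m chi_k(m) conj(chi_l(m)) = 3 * [k = l].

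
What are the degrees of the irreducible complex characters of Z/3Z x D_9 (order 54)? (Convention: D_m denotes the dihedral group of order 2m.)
Dimensions: 1, 1, 1, 1, 1, 1, 2, 2, 2, 2, 2, 2, 2, 2, 2, 2, 2, 2

Justification: There are 18 irreducibles (= number of conjugacy classes). Their dimensions d_i satisfy sum d_i^2 = |G| = 54: 1 + 1 + 1 + 1 + 1 + 1 + 4 + 4 + 4 + 4 + 4 + 4 + 4 + 4 + 4 + 4 + 4 + 4 = 54. (For the product with Z/3Z: each of the 3 1-dim characters of Z/3Z tensors with each irrep of D_9, giving 3 copies of each D_9-dimension.)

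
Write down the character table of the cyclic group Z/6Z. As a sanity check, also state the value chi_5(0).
Character table of Z/6Z (irreps indexed chi_0,...,chi_5 with chi_k(m) = zeta_6^(k*m), zeta_6 = exp(2*pi*i/6)):
  irrep \ class  {0} (size 1)  {1} (size 1)    {2} (size 1)    {3} (size 1)  {4} (size 1)    {5} (size 1)  
  chi_0          1             1               1               1             1               1             
  chi_1          1             exp(I*pi/3)     exp(2*I*pi/3)   -1            exp(-2*I*pi/3)  exp(-I*pi/3)  
  chi_2          1             exp(2*I*pi/3)   exp(-2*I*pi/3)  1             exp(2*I*pi/3)   exp(-2*I*pi/3)
  chi_3          1             -1              1               -1            1               -1            
  chi_4          1             exp(-2*I*pi/3)  exp(2*I*pi/3)   1             exp(-2*I*pi/3)  exp(2*I*pi/3) 
  chi_5          1             exp(-I*pi/3)    exp(-2*I*pi/3)  -1            exp(2*I*pi/3)   exp(I*pi/3)   

Spot check: chi_5(0) = zeta_6^(5*0) = zeta_6^0 = 1.

Reasoning: Z/6Z is abelian, so all 6 irreducible complex representations are 1-dimensional. They are given by chi_k(m) = zeta_6^(k*m) for k = 0,...,5. Row orthogonality: sum_m chi_k(m) conj(chi_l(m)) = 6 * [k = l].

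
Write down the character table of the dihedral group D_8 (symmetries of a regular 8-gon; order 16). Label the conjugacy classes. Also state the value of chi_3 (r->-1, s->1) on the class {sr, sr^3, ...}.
Conjugacy classes: {e} of size 1, {r^4} of size 1, {r^1, r^7} of size 2, {r^2, r^6} of size 2, {r^3, r^5} of size 2, {s, sr^2, ...} of size 4, {sr, sr^3, ...} of size 4.
Character table:
  irrep \ class              {e} (size 1)  {r^4} (size 1)  {r^1, r^7} (size 2)  {r^2, r^6} (size 2)  {r^3, r^5} (size 2)  {s, sr^2, ...} (size 4)  {sr, sr^3, ...} (size 4)
  chi_1 (triv)               1             1               1                    1                    1                    1                        1                       
  chi_2 (sign: r->1, s->-1)  1             1               1                    1                    1                    -1                       -1                      
  chi_3 (r->-1, s->1)        1             1               -1                   1                    -1                   1                        -1                      
  chi_4 (r->-1, s->-1)       1             1               -1                   1                    -1                   -1                       1                       
  chi_5 (2d, j=1)            2             -2              sqrt(2)              0                    -sqrt(2)             0                        0                       
  chi_6 (2d, j=2)            2             2               0                    -2                   0                    0                        0                       
  chi_7 (2d, j=3)            2             -2              -sqrt(2)             0                    sqrt(2)              0                        0                       

Spot check: chi_3 (r->-1, s->1) on {sr, sr^3, ...} = -1.

Justification: D_8 has order 2*8 = 16 with 7 conjugacy classes, hence 7 irreducibles. Sum of squared dims 1 + 1 + 1 + 1 + 4 + 4 + 4 = 16 = |G|. Linear characters come from the abelianisation; the 2-dimensional irreps have character r^k -> 2*cos(2*pi*j*k/8), reflections -> 0.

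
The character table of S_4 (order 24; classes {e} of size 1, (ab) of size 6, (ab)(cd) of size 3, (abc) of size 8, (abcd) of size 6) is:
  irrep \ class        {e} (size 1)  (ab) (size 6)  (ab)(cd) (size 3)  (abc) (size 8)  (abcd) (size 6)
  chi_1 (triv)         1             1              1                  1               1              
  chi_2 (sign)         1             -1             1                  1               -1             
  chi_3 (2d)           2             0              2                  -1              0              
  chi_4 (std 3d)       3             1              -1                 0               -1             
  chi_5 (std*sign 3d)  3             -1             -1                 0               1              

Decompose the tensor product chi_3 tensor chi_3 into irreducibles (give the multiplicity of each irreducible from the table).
chi_3 tensor chi_3 = chi_1 + chi_2 + chi_3 (all other irreducibles have multiplicity 0).

Justification: The character of a tensor product is the pointwise product (chi_3 * chi_3)(C) = chi_3(C) * chi_3(C):
  {e}: (2)*(2), (ab): (0)*(0), (ab)(cd): (2)*(2), (abc): (-1)*(-1), (abcd): (0)*(0)
so (chi_3 * chi_3) takes values
  {e} -> 4, (ab) -> 0, (ab)(cd) -> 4, (abc) -> 1, (abcd) -> 0.
Now take the inner product of this character with each irreducible chi from the table, <chi_3*chi_3, chi> = (1/24) sum_C |C| (chi_3*chi_3)(C) conj(chi(C)):
  <chi_3*chi_3, chi_1> = (1/24)[1*(4)*conj(1) + 6*(0)*conj(1) + 3*(4)*conj(1) + 8*(1)*conj(1) + 6*(0)*conj(1)]
      = (1/24)[(4) + (0) + (12) + (8) + (0)] = 24/24 = 1
  <chi_3*chi_3, chi_2> = (1/24)[1*(4)*conj(1) + 6*(0)*conj(-1) + 3*(4)*conj(1) + 8*(1)*conj(1) + 6*(0)*conj(-1)]
      = (1/24)[(4) + (0) + (12) + (8) + (0)] = 24/24 = 1
  <chi_3*chi_3, chi_3> = (1/24)[1*(4)*conj(2) + 6*(0)*conj(0) + 3*(4)*conj(2) + 8*(1)*conj(-1) + 6*(0)*conj(0)]
      = (1/24)[(8) + (0) + (24) + (-8) + (0)] = 24/24 = 1
  <chi_3*chi_3, chi_4> = (1/24)[1*(4)*conj(3) + 6*(0)*conj(1) + 3*(4)*conj(-1) + 8*(1)*conj(0) + 6*(0)*conj(-1)]
      = (1/24)[(12) + (0) + (-12) + (0) + (0)] = 0/24 = 0
  <chi_3*chi_3, chi_5> = (1/24)[1*(4)*conj(3) + 6*(0)*conj(-1) + 3*(4)*conj(-1) + 8*(1)*conj(0) + 6*(0)*conj(1)]
      = (1/24)[(12) + (0) + (-12) + (0) + (0)] = 0/24 = 0
Hence the multiplicities are chi_1: 1, chi_2: 1, chi_3: 1. Dimension check: dim(chi_3)*dim(chi_3) = 2*2 = 4 and sum (mult * dim) = 1*1 + 1*1 + 1*2 = 4.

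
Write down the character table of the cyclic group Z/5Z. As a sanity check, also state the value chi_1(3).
Character table of Z/5Z (irreps indexed chi_0,...,chi_4 with chi_k(m) = zeta_5^(k*m), zeta_5 = exp(2*pi*i/5)):
  irrep \ class  {0} (size 1)  {1} (size 1)    {2} (size 1)    {3} (size 1)    {4} (size 1)  
  chi_0          1             1               1               1               1             
  chi_1          1             exp(2*I*pi/5)   exp(4*I*pi/5)   exp(-4*I*pi/5)  exp(-2*I*pi/5)
  chi_2          1             exp(4*I*pi/5)   exp(-2*I*pi/5)  exp(2*I*pi/5)   exp(-4*I*pi/5)
  chi_3          1             exp(-4*I*pi/5)  exp(2*I*pi/5)   exp(-2*I*pi/5)  exp(4*I*pi/5) 
  chi_4          1             exp(-2*I*pi/5)  exp(-4*I*pi/5)  exp(4*I*pi/5)   exp(2*I*pi/5) 

Spot check: chi_1(3) = zeta_5^(1*3) = zeta_5^3 = exp(-4*I*pi/5).

Reasoning: Z/5Z is abelian, so all 5 irreducible complex representations are 1-dimensional. They are given by chi_k(m) = zeta_5^(k*m) for k = 0,...,4. Row orthogonality: sum_m chi_k(m) conj(chi_l(m)) = 5 * [k = l].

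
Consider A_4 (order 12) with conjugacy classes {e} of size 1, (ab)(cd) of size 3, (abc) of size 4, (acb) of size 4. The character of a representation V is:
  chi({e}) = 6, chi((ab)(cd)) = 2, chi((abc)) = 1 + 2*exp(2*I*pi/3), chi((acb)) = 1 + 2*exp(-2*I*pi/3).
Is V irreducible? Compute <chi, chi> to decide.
Not irreducible (reducible): <chi, chi> = 6 > 1.

Justification: <chi, chi> = (1/|G|) sum_C |C| * |chi(C)|^2 = (1/12)[1*|6|^2 + 3*|2|^2 + 4*|1 + 2*exp(2*I*pi/3)|^2 + 4*|1 + 2*exp(-2*I*pi/3)|^2]
  = (1/12)[(36) + (12) + (12) + (12)] = 72/12 = 6.
(Exp terms are combined using exp(i*s)*conj(exp(i*t)) = exp(i*(s-t)), and sums of them are collapsed using the identity that for every m > 1 the m distinct m-th roots of unity sum to 0, e.g. 1 + exp(2*I*pi/3) + exp(-2*I*pi/3) = 0.)
A character is irreducible iff <chi, chi> = 1, so this representation is reducible.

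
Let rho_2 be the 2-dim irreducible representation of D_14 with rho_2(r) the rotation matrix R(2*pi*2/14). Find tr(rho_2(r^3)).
chi_{rho_2}(r^3) = 2*cos(2*pi*2*3/14) = -2*cos(pi/7)

Derivation: rho_2(r^3) is rotation by angle 2*pi*2*3/14, whose trace is 2*cos(2*pi*2*3/14) = -2*cos(pi/7).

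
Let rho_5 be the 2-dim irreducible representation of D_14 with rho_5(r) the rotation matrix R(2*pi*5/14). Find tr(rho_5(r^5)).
chi_{rho_5}(r^5) = 2*cos(2*pi*5*5/14) = 2*cos(3*pi/7)

Proof sketch: rho_5(r^5) is rotation by angle 2*pi*5*5/14, whose trace is 2*cos(2*pi*5*5/14) = 2*cos(3*pi/7).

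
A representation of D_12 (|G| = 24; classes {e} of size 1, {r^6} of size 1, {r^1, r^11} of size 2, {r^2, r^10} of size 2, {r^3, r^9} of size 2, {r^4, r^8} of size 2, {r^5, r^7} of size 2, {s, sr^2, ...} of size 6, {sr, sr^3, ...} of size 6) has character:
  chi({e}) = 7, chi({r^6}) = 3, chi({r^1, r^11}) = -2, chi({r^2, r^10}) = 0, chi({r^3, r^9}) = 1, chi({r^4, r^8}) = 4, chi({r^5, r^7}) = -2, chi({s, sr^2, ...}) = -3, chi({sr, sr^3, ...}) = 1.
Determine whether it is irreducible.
Not irreducible (reducible): <chi, chi> = 7 > 1.

Argument: <chi, chi> = (1/|G|) sum_C |C| * |chi(C)|^2 = (1/24)[1*|7|^2 + 1*|3|^2 + 2*|-2|^2 + 2*|0|^2 + 2*|1|^2 + 2*|4|^2 + 2*|-2|^2 + 6*|-3|^2 + 6*|1|^2]
  = (1/24)[(49) + (9) + (8) + (0) + (2) + (32) + (8) + (54) + (6)] = 168/24 = 7.
A character is irreducible iff <chi, chi> = 1, so this representation is reducible.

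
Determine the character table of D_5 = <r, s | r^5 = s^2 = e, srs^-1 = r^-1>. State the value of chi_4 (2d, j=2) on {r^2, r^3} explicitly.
Conjugacy classes: {e} of size 1, {r^1, r^4} of size 2, {r^2, r^3} of size 2, {s, sr, ..., sr^4} of size 5.
Character table:
  irrep \ class              {e} (size 1)  {r^1, r^4} (size 2)  {r^2, r^3} (size 2)  {s, sr, ..., sr^4} (size 5)
  chi_1 (triv)               1             1                    1                    1                          
  chi_2 (sign: r->1, s->-1)  1             1                    1                    -1                         
  chi_3 (2d, j=1)            2             -1/2 + sqrt(5)/2     -sqrt(5)/2 - 1/2     0                          
  chi_4 (2d, j=2)            2             -sqrt(5)/2 - 1/2     -1/2 + sqrt(5)/2     0                          

Spot check: chi_4 (2d, j=2) on {r^2, r^3} = -1/2 + sqrt(5)/2.

Details: D_5 has order 2*5 = 10 with 4 conjugacy classes, hence 4 irreducibles. Sum of squared dims 1 + 1 + 4 + 4 = 10 = |G|. Linear characters come from the abelianisation; the 2-dimensional irreps have character r^k -> 2*cos(2*pi*j*k/5), reflections -> 0.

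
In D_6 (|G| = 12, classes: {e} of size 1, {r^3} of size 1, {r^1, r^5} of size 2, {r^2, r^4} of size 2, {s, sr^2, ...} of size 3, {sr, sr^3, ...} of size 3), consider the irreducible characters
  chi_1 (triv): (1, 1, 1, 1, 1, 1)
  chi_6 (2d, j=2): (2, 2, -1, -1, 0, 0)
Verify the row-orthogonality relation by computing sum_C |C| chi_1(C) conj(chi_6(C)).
Sum = 0; so <chi_1, chi_6> = 0 (distinct irreducibles are orthogonal).

Details: Compute term by term over conjugacy classes (|C| * chi_1(C) * conj(chi_6(C))):
  1*(1)*conj(2) + 1*(1)*conj(2) + 2*(1)*conj(-1) + 2*(1)*conj(-1) + 3*(1)*conj(0) + 3*(1)*conj(0)
  = (2) + (2) + (-2) + (-2) + (0) + (0)
  = 0.
Dividing by |G| = 12 gives 0/12 = 0, matching the row-orthogonality relation <chi_1, chi_6> = [chi_1 = chi_6].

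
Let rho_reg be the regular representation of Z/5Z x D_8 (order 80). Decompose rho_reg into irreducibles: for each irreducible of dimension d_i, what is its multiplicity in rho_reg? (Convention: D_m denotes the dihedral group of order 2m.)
Each irreducible V_i of dimension d_i appears with multiplicity d_i, i.e. rho_reg = (direct sum over all irreducibles V_i) d_i V_i. The irreducible dimensions for Z/5Z x D_8 are 1, 1, 1, 1, 1, 1, 1, 1, 1, 1, 1, 1, 1, 1, 1, 1, 1, 1, 1, 1, 2, 2, 2, 2, 2, 2, 2, 2, 2, 2, 2, 2, 2, 2, 2: 20 irreducibles of dimension 1, each with multiplicity 1; 15 irreducibles of dimension 2, each with multiplicity 2. Total dimension 20*1*1 + 15*2*2 = 80 = |G|.

Proof sketch: General theorem: in the regular representation of a finite group G, each irreducible appears with multiplicity equal to its dimension. Check: dim(rho_reg) = sum d_i^2 = 1 + 1 + 1 + 1 + 1 + 1 + 1 + 1 + 1 + 1 + 1 + 1 + 1 + 1 + 1 + 1 + 1 + 1 + 1 + 1 + 4 + 4 + 4 + 4 + 4 + 4 + 4 + 4 + 4 + 4 + 4 + 4 + 4 + 4 + 4 = 80 = |G|.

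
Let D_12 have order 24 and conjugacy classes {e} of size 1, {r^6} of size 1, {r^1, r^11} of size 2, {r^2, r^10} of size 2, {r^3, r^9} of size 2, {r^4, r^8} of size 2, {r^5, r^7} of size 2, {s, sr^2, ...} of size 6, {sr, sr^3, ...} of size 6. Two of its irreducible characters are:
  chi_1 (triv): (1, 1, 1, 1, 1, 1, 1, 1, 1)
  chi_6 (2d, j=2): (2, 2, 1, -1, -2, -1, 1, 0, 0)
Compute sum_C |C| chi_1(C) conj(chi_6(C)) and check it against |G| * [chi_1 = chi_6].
Sum = 0; so <chi_1, chi_6> = 0 (distinct irreducibles are orthogonal).

Justification: Compute term by term over conjugacy classes (|C| * chi_1(C) * conj(chi_6(C))):
  1*(1)*conj(2) + 1*(1)*conj(2) + 2*(1)*conj(1) + 2*(1)*conj(-1) + 2*(1)*conj(-2) + 2*(1)*conj(-1) + 2*(1)*conj(1) + 6*(1)*conj(0) + 6*(1)*conj(0)
  = (2) + (2) + (2) + (-2) + (-4) + (-2) + (2) + (0) + (0)
  = 0.
Dividing by |G| = 24 gives 0/24 = 0, matching the row-orthogonality relation <chi_1, chi_6> = [chi_1 = chi_6].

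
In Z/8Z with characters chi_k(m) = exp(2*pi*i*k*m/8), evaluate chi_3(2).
chi_3(2) = zeta_8^6 = -I

chi_3(2) = zeta_8^(3*2) = zeta_8^6. Since zeta_8^8 = 1, this equals zeta_8^6 = exp(2*pi*i*6/8) = -I.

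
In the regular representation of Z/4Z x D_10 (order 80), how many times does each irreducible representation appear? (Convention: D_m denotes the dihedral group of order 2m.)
Each irreducible V_i of dimension d_i appears with multiplicity d_i, i.e. rho_reg = (direct sum over all irreducibles V_i) d_i V_i. The irreducible dimensions for Z/4Z x D_10 are 1, 1, 1, 1, 1, 1, 1, 1, 1, 1, 1, 1, 1, 1, 1, 1, 2, 2, 2, 2, 2, 2, 2, 2, 2, 2, 2, 2, 2, 2, 2, 2: 16 irreducibles of dimension 1, each with multiplicity 1; 16 irreducibles of dimension 2, each with multiplicity 2. Total dimension 16*1*1 + 16*2*2 = 80 = |G|.

Proof sketch: General theorem: in the regular representation of a finite group G, each irreducible appears with multiplicity equal to its dimension. Check: dim(rho_reg) = sum d_i^2 = 1 + 1 + 1 + 1 + 1 + 1 + 1 + 1 + 1 + 1 + 1 + 1 + 1 + 1 + 1 + 1 + 4 + 4 + 4 + 4 + 4 + 4 + 4 + 4 + 4 + 4 + 4 + 4 + 4 + 4 + 4 + 4 = 80 = |G|.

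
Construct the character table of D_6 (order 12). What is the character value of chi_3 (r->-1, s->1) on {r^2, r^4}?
Conjugacy classes: {e} of size 1, {r^3} of size 1, {r^1, r^5} of size 2, {r^2, r^4} of size 2, {s, sr^2, ...} of size 3, {sr, sr^3, ...} of size 3.
Character table:
  irrep \ class              {e} (size 1)  {r^3} (size 1)  {r^1, r^5} (size 2)  {r^2, r^4} (size 2)  {s, sr^2, ...} (size 3)  {sr, sr^3, ...} (size 3)
  chi_1 (triv)               1             1               1                    1                    1                        1                       
  chi_2 (sign: r->1, s->-1)  1             1               1                    1                    -1                       -1                      
  chi_3 (r->-1, s->1)        1             -1              -1                   1                    1                        -1                      
  chi_4 (r->-1, s->-1)       1             -1              -1                   1                    -1                       1                       
  chi_5 (2d, j=1)            2             -2              1                    -1                   0                        0                       
  chi_6 (2d, j=2)            2             2               -1                   -1                   0                        0                       

Spot check: chi_3 (r->-1, s->1) on {r^2, r^4} = 1.

Why: D_6 has order 2*6 = 12 with 6 conjugacy classes, hence 6 irreducibles. Sum of squared dims 1 + 1 + 1 + 1 + 4 + 4 = 12 = |G|. Linear characters come from the abelianisation; the 2-dimensional irreps have character r^k -> 2*cos(2*pi*j*k/6), reflections -> 0.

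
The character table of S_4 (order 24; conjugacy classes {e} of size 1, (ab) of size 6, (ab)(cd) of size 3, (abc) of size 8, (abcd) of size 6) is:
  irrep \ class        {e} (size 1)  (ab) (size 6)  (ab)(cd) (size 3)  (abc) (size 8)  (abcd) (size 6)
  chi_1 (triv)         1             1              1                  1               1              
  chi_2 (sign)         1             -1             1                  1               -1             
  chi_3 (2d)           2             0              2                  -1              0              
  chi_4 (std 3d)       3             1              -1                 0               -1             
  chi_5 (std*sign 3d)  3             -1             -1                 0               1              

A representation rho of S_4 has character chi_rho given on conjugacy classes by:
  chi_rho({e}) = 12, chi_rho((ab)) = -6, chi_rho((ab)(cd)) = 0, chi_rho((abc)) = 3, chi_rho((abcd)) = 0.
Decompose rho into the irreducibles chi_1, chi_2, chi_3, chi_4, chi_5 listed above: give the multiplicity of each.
Multiplicities: chi_1: 0, chi_2: 3, chi_3: 0, chi_4: 0, chi_5: 3.

Use <chi_rho, chi> = (1/|G|) sum_C |C| * chi_rho(C) * conj(chi(C)) with |G| = 24 for each irreducible chi in the table:
  <chi_rho, chi_1> = (1/24)[1*(12)*conj(1) + 6*(-6)*conj(1) + 3*(0)*conj(1) + 8*(3)*conj(1) + 6*(0)*conj(1)]
      = (1/24)[(12) + (-36) + (0) + (24) + (0)] = 0/24 = 0
  <chi_rho, chi_2> = (1/24)[1*(12)*conj(1) + 6*(-6)*conj(-1) + 3*(0)*conj(1) + 8*(3)*conj(1) + 6*(0)*conj(-1)]
      = (1/24)[(12) + (36) + (0) + (24) + (0)] = 72/24 = 3
  <chi_rho, chi_3> = (1/24)[1*(12)*conj(2) + 6*(-6)*conj(0) + 3*(0)*conj(2) + 8*(3)*conj(-1) + 6*(0)*conj(0)]
      = (1/24)[(24) + (0) + (0) + (-24) + (0)] = 0/24 = 0
  <chi_rho, chi_4> = (1/24)[1*(12)*conj(3) + 6*(-6)*conj(1) + 3*(0)*conj(-1) + 8*(3)*conj(0) + 6*(0)*conj(-1)]
      = (1/24)[(36) + (-36) + (0) + (0) + (0)] = 0/24 = 0
  <chi_rho, chi_5> = (1/24)[1*(12)*conj(3) + 6*(-6)*conj(-1) + 3*(0)*conj(-1) + 8*(3)*conj(0) + 6*(0)*conj(1)]
      = (1/24)[(36) + (36) + (0) + (0) + (0)] = 72/24 = 3
Dimension check: dim(rho) = sum (mult * dim) = 0*1 + 3*1 + 0*2 + 0*3 + 3*3 = 12 = chi_rho(e) = 12.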